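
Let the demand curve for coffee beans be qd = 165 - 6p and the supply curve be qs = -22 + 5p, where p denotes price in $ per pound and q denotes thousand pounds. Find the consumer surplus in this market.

Set qd = qs: 165 - 6p = -22 + 5p, so 187 = 11p and p* = 17.
Plugging p* into demand: q* = 165 - 6(17) = 63.
Demand choke price (qd = 0): p = 165/6 = 27.5. Consumer surplus = ½ × (27.5 - 17) × 63 = 330.75.

Consumer surplus = 330.75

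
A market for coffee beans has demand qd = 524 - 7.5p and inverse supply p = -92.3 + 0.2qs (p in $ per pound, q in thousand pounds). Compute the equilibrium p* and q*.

p* = 5, q* = 486.5

Solving each curve for q: qs = 461.5 + 5p.
At equilibrium qd = qs, so 524 - 7.5p = 461.5 + 5p; collecting terms, 62.5 = 12.5p and p* = 5.
Then q* = 524 - 7.5(5) = 486.5.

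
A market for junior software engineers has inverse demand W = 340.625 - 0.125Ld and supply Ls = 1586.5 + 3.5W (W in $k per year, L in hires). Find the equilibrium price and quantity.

Inverting to quantity form: Ld = 2725 - 8W.
At equilibrium Ld = Ls, so 2725 - 8W = 1586.5 + 3.5W; collecting terms, 1138.5 = 11.5W and W* = 99.
Plugging W* into demand: L* = 2725 - 8(99) = 1933.

W* = 99, L* = 1933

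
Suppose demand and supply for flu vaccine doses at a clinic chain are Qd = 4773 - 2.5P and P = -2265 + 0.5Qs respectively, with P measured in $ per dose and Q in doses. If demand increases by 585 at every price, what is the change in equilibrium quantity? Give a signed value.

Rewriting in direct form: Qs = 4530 + 2P.
At equilibrium Qd = Qs, so 4773 - 2.5P = 4530 + 2P; collecting terms, 243 = 4.5P and P* = 54.
Substitute back: Q* = 4773 - 2.5(54) = 4638.
After the shift, demand is Qd = 5358 - 2.5P.
New equilibrium: 828 = 4.5P, so P = 184 and Q = 4898.
ΔQ = 4898 - 4638 = 260.

ΔQ = 260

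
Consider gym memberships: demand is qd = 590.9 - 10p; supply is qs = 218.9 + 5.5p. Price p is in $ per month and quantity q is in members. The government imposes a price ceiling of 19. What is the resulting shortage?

At p = 19: qd = 400.9 and qs = 323.4.
Shortage = qd - qs = 400.9 - 323.4 = 77.5.

Shortage = 77.5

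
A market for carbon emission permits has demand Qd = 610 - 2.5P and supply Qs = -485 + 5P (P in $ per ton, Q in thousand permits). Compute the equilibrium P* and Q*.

P* = 146, Q* = 245

Equating demand and supply, 610 - 2.5P = -485 + 5P gives 7.5P = 1095, so P* = 146.
Substitute back: Q* = 610 - 2.5(146) = 245.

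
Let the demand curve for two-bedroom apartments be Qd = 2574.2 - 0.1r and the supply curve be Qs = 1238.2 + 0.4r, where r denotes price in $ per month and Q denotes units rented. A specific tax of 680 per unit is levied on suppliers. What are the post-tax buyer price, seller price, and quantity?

Suppliers keep r_s = r_b - 680 per unit, so supply in terms of the buyer price is Qs = 966.2 + 0.4r_b.
Set Qd = Qs: 2574.2 - 0.1r_b = 966.2 + 0.4r_b, so 1608 = 0.5r_b and r_b = 3216.
So r_s = 2536 and the quantity traded is Q = 2574.2 - 0.1(3216) = 2252.6.

r_b = 3216, r_s = 2536, Q = 2252.6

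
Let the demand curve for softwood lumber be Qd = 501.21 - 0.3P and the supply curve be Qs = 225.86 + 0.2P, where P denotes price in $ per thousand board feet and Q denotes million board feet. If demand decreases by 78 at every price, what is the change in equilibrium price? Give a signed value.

Equating demand and supply, 501.21 - 0.3P = 225.86 + 0.2P gives 0.5P = 275.35, so P* = 550.7.
Then Q* = 501.21 - 0.3(550.7) = 336.
After the shift, demand is Qd = 423.21 - 0.3P.
New equilibrium: 197.35 = 0.5P, so P = 394.7 and Q = 304.8.
ΔP = 394.7 - 550.7 = -156.

ΔP = -156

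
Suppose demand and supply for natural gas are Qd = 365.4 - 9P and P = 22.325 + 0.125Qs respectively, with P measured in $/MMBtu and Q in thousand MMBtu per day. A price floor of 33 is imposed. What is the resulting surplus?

Surplus = 17

Solving each curve for Q: Qs = -178.6 + 8P.
Evaluating both curves at the floor price 33 gives Qd = 68.4, Qs = 85.4.
Surplus = Qs - Qd = 85.4 - 68.4 = 17.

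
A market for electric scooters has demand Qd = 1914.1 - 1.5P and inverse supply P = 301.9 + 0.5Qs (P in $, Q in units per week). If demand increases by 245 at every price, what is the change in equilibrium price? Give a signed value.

ΔP = 70

Rewriting in direct form: Qs = -603.8 + 2P.
The market clears where 1914.1 - 1.5P = -603.8 + 2P. Rearranging, 3.5P = 2517.9, hence P* = 719.4.
Plugging P* into demand: Q* = 1914.1 - 1.5(719.4) = 835.
After the shift, demand is Qd = 2159.1 - 1.5P.
New equilibrium: 2762.9 = 3.5P, so P = 789.4 and Q = 975.
ΔP = 789.4 - 719.4 = 70.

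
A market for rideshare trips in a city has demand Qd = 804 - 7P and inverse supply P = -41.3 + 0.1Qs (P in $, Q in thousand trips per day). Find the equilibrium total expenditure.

Total expenditure = 14789

Inverting to quantity form: Qs = 413 + 10P.
At equilibrium Qd = Qs, so 804 - 7P = 413 + 10P; collecting terms, 391 = 17P and P* = 23.
From the demand curve, Q* = 804 - 7(23) = 643.
Total expenditure = P* × Q* = 23 × 643 = 14789.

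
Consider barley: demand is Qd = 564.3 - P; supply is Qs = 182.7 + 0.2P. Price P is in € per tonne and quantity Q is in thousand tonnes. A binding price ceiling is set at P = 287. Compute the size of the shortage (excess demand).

Shortage = 37.2

At P = 287: Qd = 277.3 and Qs = 240.1.
Shortage = Qd - Qs = 277.3 - 240.1 = 37.2.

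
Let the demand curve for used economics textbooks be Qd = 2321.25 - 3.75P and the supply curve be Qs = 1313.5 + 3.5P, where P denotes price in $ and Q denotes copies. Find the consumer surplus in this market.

Consumer surplus = 432000

The market clears where 2321.25 - 3.75P = 1313.5 + 3.5P. Rearranging, 7.25P = 1007.75, hence P* = 139.
Plugging P* into demand: Q* = 2321.25 - 3.75(139) = 1800.
Demand choke price (Qd = 0): P = 2321.25/3.75 = 619. Consumer surplus = ½ × (619 - 139) × 1800 = 432000.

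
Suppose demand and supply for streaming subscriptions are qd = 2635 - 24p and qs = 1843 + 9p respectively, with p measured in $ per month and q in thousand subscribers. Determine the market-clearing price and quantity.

p* = 24, q* = 2059

Set qd = qs: 2635 - 24p = 1843 + 9p, so 792 = 33p and p* = 24.
Substitute back: q* = 2635 - 24(24) = 2059.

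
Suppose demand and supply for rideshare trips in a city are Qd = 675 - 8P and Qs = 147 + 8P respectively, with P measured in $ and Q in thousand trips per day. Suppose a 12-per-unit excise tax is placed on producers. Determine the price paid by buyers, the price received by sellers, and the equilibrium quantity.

With a tax of 12 on producers, they supply based on the net price P_s = P_b - 12, so Qs = 51 + 8P_b.
Market clearing requires 675 - 8P_b = 51 + 8P_b; hence 624 = 16P_b and P_b = 39.
So P_s = 27 and the quantity traded is Q = 675 - 8(39) = 363.

P_b = 39, P_s = 27, Q = 363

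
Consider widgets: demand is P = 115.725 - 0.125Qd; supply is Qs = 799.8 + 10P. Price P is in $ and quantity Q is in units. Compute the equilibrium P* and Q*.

P* = 7, Q* = 869.8

Rewriting in direct form: Qd = 925.8 - 8P.
Equating demand and supply, 925.8 - 8P = 799.8 + 10P gives 18P = 126, so P* = 7.
From the demand curve, Q* = 925.8 - 8(7) = 869.8.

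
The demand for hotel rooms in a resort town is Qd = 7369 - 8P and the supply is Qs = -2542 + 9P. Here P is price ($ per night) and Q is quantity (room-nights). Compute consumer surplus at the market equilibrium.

At equilibrium Qd = Qs, so 7369 - 8P = -2542 + 9P; collecting terms, 9911 = 17P and P* = 583.
From the demand curve, Q* = 7369 - 8(583) = 2705.
Demand choke price (Qd = 0): P = 7369/8 = 921.125. Consumer surplus = ½ × (921.125 - 583) × 2705 = 457314.0625.

Consumer surplus = 457314.0625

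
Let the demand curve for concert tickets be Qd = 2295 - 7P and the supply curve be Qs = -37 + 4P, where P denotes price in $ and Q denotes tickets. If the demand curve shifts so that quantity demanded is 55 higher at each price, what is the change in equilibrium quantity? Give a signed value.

The market clears where 2295 - 7P = -37 + 4P. Rearranging, 11P = 2332, hence P* = 212.
Then Q* = 2295 - 7(212) = 811.
After the shift, demand is Qd = 2350 - 7P.
New equilibrium: 2387 = 11P, so P = 217 and Q = 831.
ΔQ = 831 - 811 = 20.

ΔQ = 20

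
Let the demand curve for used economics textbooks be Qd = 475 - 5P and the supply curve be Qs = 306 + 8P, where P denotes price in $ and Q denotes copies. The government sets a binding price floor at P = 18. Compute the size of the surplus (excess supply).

Surplus = 65

Evaluating both curves at the floor price 18 gives Qd = 385, Qs = 450.
Surplus = Qs - Qd = 450 - 385 = 65.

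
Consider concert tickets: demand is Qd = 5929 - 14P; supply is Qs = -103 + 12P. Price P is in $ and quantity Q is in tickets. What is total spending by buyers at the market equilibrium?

Total spending by buyers = 621992

At equilibrium Qd = Qs, so 5929 - 14P = -103 + 12P; collecting terms, 6032 = 26P and P* = 232.
Substitute back: Q* = 5929 - 14(232) = 2681.
Total spending by buyers = P* × Q* = 232 × 2681 = 621992.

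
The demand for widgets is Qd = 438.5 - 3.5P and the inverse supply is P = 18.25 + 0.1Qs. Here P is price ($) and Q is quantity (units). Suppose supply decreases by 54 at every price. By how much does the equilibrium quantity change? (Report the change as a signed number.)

In direct form, Qs = -182.5 + 10P.
The market clears where 438.5 - 3.5P = -182.5 + 10P. Rearranging, 13.5P = 621, hence P* = 46.
Substitute back: Q* = 438.5 - 3.5(46) = 277.5.
After the shift, supply is Qs = -236.5 + 10P.
New equilibrium: 675 = 13.5P, so P = 50 and Q = 263.5.
ΔQ = 263.5 - 277.5 = -14.

ΔQ = -14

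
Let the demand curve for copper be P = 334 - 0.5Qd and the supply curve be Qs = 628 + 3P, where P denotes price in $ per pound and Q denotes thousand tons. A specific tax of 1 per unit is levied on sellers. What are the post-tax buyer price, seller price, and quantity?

Rewriting in direct form: Qd = 668 - 2P.
The tax drives a wedge P_b - P_s = 1. Substituting P_s = P_b - 1 into supply: Qs = 625 + 3P_b.
Market clearing requires 668 - 2P_b = 625 + 3P_b; hence 43 = 5P_b and P_b = 8.6.
Then P_s = 8.6 - 1 = 7.6 and Q = 668 - 2(8.6) = 650.8.

P_b = 8.6, P_s = 7.6, Q = 650.8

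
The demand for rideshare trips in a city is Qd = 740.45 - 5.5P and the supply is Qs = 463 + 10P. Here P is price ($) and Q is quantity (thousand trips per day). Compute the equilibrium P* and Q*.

P* = 17.9, Q* = 642

Equating demand and supply, 740.45 - 5.5P = 463 + 10P gives 15.5P = 277.45, so P* = 17.9.
Plugging P* into demand: Q* = 740.45 - 5.5(17.9) = 642.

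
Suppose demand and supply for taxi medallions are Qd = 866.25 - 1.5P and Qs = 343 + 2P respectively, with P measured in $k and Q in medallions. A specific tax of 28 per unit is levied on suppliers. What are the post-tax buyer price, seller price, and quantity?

Suppliers keep P_s = P_b - 28 per unit, so supply in terms of the buyer price is Qs = 287 + 2P_b.
Market clearing requires 866.25 - 1.5P_b = 287 + 2P_b; hence 579.25 = 3.5P_b and P_b = 165.5.
Then P_s = 165.5 - 28 = 137.5 and Q = 866.25 - 1.5(165.5) = 618.

P_b = 165.5, P_s = 137.5, Q = 618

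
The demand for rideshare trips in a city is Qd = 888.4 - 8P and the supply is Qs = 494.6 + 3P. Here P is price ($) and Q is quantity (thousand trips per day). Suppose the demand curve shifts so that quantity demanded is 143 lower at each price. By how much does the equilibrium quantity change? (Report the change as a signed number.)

ΔQ = -39

Equating demand and supply, 888.4 - 8P = 494.6 + 3P gives 11P = 393.8, so P* = 35.8.
Then Q* = 888.4 - 8(35.8) = 602.
After the shift, demand is Qd = 745.4 - 8P.
Re-solving, 11P = 250.8 gives P = 22.8 and Q = 563.
ΔQ = 563 - 602 = -39.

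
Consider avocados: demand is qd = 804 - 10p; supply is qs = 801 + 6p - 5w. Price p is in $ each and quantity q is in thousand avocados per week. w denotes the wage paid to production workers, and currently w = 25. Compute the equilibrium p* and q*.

With w = 25, supply is qs = 676 + 6p.
The market clears where 804 - 10p = 676 + 6p. Rearranging, 16p = 128, hence p* = 8.
Substitute back: q* = 804 - 10(8) = 724.

p* = 8, q* = 724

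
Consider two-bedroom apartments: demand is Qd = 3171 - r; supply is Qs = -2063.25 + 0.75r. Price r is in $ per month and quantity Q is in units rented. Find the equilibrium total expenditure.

Equating demand and supply, 3171 - r = -2063.25 + 0.75r gives 1.75r = 5234.25, so r* = 2991.
Substitute back: Q* = 3171 - 2991 = 180.
Total expenditure = r* × Q* = 2991 × 180 = 538380.

Total expenditure = 538380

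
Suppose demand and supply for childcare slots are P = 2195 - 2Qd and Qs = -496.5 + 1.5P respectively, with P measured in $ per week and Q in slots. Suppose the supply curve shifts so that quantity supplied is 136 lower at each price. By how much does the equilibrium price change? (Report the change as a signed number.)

In direct form, Qd = 1097.5 - 0.5P.
At equilibrium Qd = Qs, so 1097.5 - 0.5P = -496.5 + 1.5P; collecting terms, 1594 = 2P and P* = 797.
Substitute back: Q* = 1097.5 - 0.5(797) = 699.
After the shift, supply is Qs = -632.5 + 1.5P.
Re-solving, 2P = 1730 gives P = 865 and Q = 665.
ΔP = 865 - 797 = 68.

ΔP = 68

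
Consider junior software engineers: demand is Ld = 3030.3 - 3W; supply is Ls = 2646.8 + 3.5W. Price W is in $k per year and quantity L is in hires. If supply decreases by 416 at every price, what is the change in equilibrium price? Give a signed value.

ΔW = 64

The market clears where 3030.3 - 3W = 2646.8 + 3.5W. Rearranging, 6.5W = 383.5, hence W* = 59.
Then L* = 3030.3 - 3(59) = 2853.3.
After the shift, supply is Ls = 2230.8 + 3.5W.
Re-solving, 6.5W = 799.5 gives W = 123 and L = 2661.3.
ΔW = 123 - 59 = 64.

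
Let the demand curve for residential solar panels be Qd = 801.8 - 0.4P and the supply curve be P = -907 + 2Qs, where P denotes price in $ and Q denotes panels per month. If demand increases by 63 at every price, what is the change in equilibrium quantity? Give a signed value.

ΔQ = 35

Inverting to quantity form: Qs = 453.5 + 0.5P.
Set Qd = Qs: 801.8 - 0.4P = 453.5 + 0.5P, so 348.3 = 0.9P and P* = 387.
Substitute back: Q* = 801.8 - 0.4(387) = 647.
After the shift, demand is Qd = 864.8 - 0.4P.
New equilibrium: 411.3 = 0.9P, so P = 457 and Q = 682.
ΔQ = 682 - 647 = 35.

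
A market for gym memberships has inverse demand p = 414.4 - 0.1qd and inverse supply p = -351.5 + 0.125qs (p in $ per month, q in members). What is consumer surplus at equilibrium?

Consumer surplus = 579360.8

Inverting to quantity form: qd = 4144 - 10p and qs = 2812 + 8p.
Equating demand and supply, 4144 - 10p = 2812 + 8p gives 18p = 1332, so p* = 74.
Plugging p* into demand: q* = 4144 - 10(74) = 3404.
Demand choke price (qd = 0): p = 4144/10 = 414.4. Consumer surplus = ½ × (414.4 - 74) × 3404 = 579360.8.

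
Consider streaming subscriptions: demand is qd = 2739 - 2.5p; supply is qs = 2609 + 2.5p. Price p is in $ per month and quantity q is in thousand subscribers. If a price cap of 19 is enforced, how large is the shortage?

At p = 19: qd = 2691.5 and qs = 2656.5.
Shortage = qd - qs = 2691.5 - 2656.5 = 35.

Shortage = 35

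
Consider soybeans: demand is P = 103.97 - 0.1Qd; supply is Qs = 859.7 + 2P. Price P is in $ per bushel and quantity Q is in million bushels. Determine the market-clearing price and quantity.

In direct form, Qd = 1039.7 - 10P.
Set Qd = Qs: 1039.7 - 10P = 859.7 + 2P, so 180 = 12P and P* = 15.
Plugging P* into demand: Q* = 1039.7 - 10(15) = 889.7.

P* = 15, Q* = 889.7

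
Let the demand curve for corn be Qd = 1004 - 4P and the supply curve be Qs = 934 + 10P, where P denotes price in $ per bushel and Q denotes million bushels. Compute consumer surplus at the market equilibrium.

Consumer surplus = 121032

At equilibrium Qd = Qs, so 1004 - 4P = 934 + 10P; collecting terms, 70 = 14P and P* = 5.
Substitute back: Q* = 1004 - 4(5) = 984.
Demand choke price (Qd = 0): P = 1004/4 = 251. Consumer surplus = ½ × (251 - 5) × 984 = 121032.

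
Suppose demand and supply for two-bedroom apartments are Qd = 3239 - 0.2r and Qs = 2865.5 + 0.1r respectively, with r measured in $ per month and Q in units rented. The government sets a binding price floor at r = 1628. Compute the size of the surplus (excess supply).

With r fixed at 1628, quantity demanded is 2913.4 and quantity supplied is 3028.3.
Surplus = Qs - Qd = 3028.3 - 2913.4 = 114.9.

Surplus = 114.9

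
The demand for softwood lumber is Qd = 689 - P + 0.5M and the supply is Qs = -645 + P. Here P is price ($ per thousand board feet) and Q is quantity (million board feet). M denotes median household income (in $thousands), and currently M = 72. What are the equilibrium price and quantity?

With M = 72, demand is Qd = 725 - P.
Set Qd = Qs: 725 - P = -645 + P, so 1370 = 2P and P* = 685.
Then Q* = 725 - 685 = 40.

P* = 685, Q* = 40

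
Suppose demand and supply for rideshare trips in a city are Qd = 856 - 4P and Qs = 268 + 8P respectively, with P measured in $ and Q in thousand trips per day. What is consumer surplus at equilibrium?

Set Qd = Qs: 856 - 4P = 268 + 8P, so 588 = 12P and P* = 49.
Substitute back: Q* = 856 - 4(49) = 660.
Demand choke price (Qd = 0): P = 856/4 = 214. Consumer surplus = ½ × (214 - 49) × 660 = 54450.

Consumer surplus = 54450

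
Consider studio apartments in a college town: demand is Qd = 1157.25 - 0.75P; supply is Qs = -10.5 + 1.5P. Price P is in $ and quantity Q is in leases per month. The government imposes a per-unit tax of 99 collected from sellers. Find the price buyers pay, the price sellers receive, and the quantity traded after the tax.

Sellers keep P_s = P_b - 99 per unit, so supply in terms of the buyer price is Qs = -159 + 1.5P_b.
Set Qd = Qs: 1157.25 - 0.75P_b = -159 + 1.5P_b, so 1316.25 = 2.25P_b and P_b = 585.
So P_s = 486 and the quantity traded is Q = 1157.25 - 0.75(585) = 718.5.

P_b = 585, P_s = 486, Q = 718.5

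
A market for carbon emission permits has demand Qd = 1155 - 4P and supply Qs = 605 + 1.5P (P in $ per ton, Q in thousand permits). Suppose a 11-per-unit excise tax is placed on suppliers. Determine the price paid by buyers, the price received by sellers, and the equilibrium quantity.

P_b = 103, P_s = 92, Q = 743

Suppliers keep P_s = P_b - 11 per unit, so supply in terms of the buyer price is Qs = 588.5 + 1.5P_b.
Set Qd = Qs: 1155 - 4P_b = 588.5 + 1.5P_b, so 566.5 = 5.5P_b and P_b = 103.
So P_s = 92 and the quantity traded is Q = 1155 - 4(103) = 743.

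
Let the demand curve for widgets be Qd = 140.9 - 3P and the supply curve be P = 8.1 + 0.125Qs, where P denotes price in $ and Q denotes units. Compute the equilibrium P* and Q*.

In direct form, Qs = -64.8 + 8P.
The market clears where 140.9 - 3P = -64.8 + 8P. Rearranging, 11P = 205.7, hence P* = 18.7.
Then Q* = 140.9 - 3(18.7) = 84.8.

P* = 18.7, Q* = 84.8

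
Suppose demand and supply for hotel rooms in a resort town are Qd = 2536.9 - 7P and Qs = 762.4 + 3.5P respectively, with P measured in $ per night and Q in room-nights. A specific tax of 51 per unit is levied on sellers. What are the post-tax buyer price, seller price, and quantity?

P_b = 186, P_s = 135, Q = 1234.9

Sellers keep P_s = P_b - 51 per unit, so supply in terms of the buyer price is Qs = 583.9 + 3.5P_b.
Equate demand and the shifted supply: 2536.9 - 7P_b = 583.9 + 3.5P_b, giving 10.5P_b = 1953, so P_b = 186.
Then P_s = 186 - 51 = 135 and Q = 2536.9 - 7(186) = 1234.9.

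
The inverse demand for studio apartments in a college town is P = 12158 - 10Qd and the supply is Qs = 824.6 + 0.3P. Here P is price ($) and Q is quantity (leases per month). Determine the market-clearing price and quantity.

Rewriting in direct form: Qd = 1215.8 - 0.1P.
Set Qd = Qs: 1215.8 - 0.1P = 824.6 + 0.3P, so 391.2 = 0.4P and P* = 978.
Then Q* = 1215.8 - 0.1(978) = 1118.

P* = 978, Q* = 1118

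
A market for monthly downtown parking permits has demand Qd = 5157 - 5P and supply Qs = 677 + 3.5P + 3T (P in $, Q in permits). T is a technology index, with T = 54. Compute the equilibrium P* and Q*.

With T = 54, supply is Qs = 839 + 3.5P.
Set Qd = Qs: 5157 - 5P = 839 + 3.5P, so 4318 = 8.5P and P* = 508.
Then Q* = 5157 - 5(508) = 2617.

P* = 508, Q* = 2617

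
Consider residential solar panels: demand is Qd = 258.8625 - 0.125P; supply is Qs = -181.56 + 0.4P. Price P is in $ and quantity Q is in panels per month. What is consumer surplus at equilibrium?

The market clears where 258.8625 - 0.125P = -181.56 + 0.4P. Rearranging, 0.525P = 440.4225, hence P* = 838.9.
From the demand curve, Q* = 258.8625 - 0.125(838.9) = 154.
Demand choke price (Qd = 0): P = 258.8625/0.125 = 2070.9. Consumer surplus = ½ × (2070.9 - 838.9) × 154 = 94864.

Consumer surplus = 94864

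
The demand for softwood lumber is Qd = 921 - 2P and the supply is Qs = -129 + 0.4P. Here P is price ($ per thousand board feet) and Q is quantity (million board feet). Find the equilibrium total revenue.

At equilibrium Qd = Qs, so 921 - 2P = -129 + 0.4P; collecting terms, 1050 = 2.4P and P* = 437.5.
Substitute back: Q* = 921 - 2(437.5) = 46.
Total revenue = P* × Q* = 437.5 × 46 = 20125.

Total revenue = 20125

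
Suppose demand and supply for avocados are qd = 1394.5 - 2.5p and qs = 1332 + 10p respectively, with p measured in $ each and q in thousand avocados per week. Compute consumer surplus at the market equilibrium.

Consumer surplus = 381984.8

The market clears where 1394.5 - 2.5p = 1332 + 10p. Rearranging, 12.5p = 62.5, hence p* = 5.
Substitute back: q* = 1394.5 - 2.5(5) = 1382.
Demand choke price (qd = 0): p = 1394.5/2.5 = 557.8. Consumer surplus = ½ × (557.8 - 5) × 1382 = 381984.8.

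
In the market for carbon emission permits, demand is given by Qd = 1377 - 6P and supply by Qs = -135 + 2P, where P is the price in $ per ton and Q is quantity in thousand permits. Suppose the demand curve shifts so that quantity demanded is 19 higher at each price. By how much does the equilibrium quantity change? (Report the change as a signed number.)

Equating demand and supply, 1377 - 6P = -135 + 2P gives 8P = 1512, so P* = 189.
Plugging P* into demand: Q* = 1377 - 6(189) = 243.
After the shift, demand is Qd = 1396 - 6P.
New equilibrium: 1531 = 8P, so P = 191.375 and Q = 247.75.
ΔQ = 247.75 - 243 = 4.75.

ΔQ = 4.75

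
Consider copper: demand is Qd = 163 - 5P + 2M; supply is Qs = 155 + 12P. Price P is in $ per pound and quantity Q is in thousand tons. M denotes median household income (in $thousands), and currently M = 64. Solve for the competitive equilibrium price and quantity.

With M = 64, demand is Qd = 291 - 5P.
At equilibrium Qd = Qs, so 291 - 5P = 155 + 12P; collecting terms, 136 = 17P and P* = 8.
Plugging P* into demand: Q* = 291 - 5(8) = 251.

P* = 8, Q* = 251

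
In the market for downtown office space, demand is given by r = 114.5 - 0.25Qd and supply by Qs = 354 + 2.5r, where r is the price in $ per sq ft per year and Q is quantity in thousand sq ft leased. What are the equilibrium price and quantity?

r* = 16, Q* = 394

Rewriting in direct form: Qd = 458 - 4r.
Equating demand and supply, 458 - 4r = 354 + 2.5r gives 6.5r = 104, so r* = 16.
Plugging r* into demand: Q* = 458 - 4(16) = 394.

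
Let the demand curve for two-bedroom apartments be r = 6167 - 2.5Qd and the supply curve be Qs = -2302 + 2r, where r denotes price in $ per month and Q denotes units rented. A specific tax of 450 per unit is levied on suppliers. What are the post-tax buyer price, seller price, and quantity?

r_b = 2362, r_s = 1912, Q = 1522

Rewriting in direct form: Qd = 2466.8 - 0.4r.
The tax drives a wedge r_b - r_s = 450. Substituting r_s = r_b - 450 into supply: Qs = -3202 + 2r_b.
Equate demand and the shifted supply: 2466.8 - 0.4r_b = -3202 + 2r_b, giving 2.4r_b = 5668.8, so r_b = 2362.
Then r_s = 2362 - 450 = 1912 and Q = 2466.8 - 0.4(2362) = 1522.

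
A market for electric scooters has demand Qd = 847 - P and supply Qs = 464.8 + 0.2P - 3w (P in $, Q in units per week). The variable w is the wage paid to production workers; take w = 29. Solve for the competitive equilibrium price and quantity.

P* = 391, Q* = 456

With w = 29, supply is Qs = 377.8 + 0.2P.
Equating demand and supply, 847 - P = 377.8 + 0.2P gives 1.2P = 469.2, so P* = 391.
Plugging P* into demand: Q* = 847 - 391 = 456.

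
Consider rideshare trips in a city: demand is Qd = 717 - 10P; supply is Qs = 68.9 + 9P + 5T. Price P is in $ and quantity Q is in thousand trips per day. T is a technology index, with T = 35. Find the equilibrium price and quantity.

P* = 24.9, Q* = 468

With T = 35, supply is Qs = 243.9 + 9P.
Set Qd = Qs: 717 - 10P = 243.9 + 9P, so 473.1 = 19P and P* = 24.9.
Then Q* = 717 - 10(24.9) = 468.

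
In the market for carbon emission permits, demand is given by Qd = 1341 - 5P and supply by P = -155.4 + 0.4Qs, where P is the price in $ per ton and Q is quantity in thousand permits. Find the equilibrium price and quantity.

P* = 127, Q* = 706

In direct form, Qs = 388.5 + 2.5P.
Set Qd = Qs: 1341 - 5P = 388.5 + 2.5P, so 952.5 = 7.5P and P* = 127.
Substitute back: Q* = 1341 - 5(127) = 706.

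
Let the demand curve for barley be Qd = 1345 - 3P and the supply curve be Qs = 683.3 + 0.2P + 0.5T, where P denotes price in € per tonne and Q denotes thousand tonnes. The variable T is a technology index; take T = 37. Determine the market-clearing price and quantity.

With T = 37, supply is Qs = 701.8 + 0.2P.
Equating demand and supply, 1345 - 3P = 701.8 + 0.2P gives 3.2P = 643.2, so P* = 201.
Plugging P* into demand: Q* = 1345 - 3(201) = 742.

P* = 201, Q* = 742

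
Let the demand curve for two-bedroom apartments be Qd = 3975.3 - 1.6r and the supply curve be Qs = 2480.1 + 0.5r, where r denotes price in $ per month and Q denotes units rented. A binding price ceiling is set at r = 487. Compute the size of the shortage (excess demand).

At r = 487: Qd = 3196.1 and Qs = 2723.6.
Shortage = Qd - Qs = 3196.1 - 2723.6 = 472.5.

Shortage = 472.5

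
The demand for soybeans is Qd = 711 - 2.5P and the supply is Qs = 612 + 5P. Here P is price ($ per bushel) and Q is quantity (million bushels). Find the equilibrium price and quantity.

P* = 13.2, Q* = 678

Set Qd = Qs: 711 - 2.5P = 612 + 5P, so 99 = 7.5P and P* = 13.2.
Substitute back: Q* = 711 - 2.5(13.2) = 678.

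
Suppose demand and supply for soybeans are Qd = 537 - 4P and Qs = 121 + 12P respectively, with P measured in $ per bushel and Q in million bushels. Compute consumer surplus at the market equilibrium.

Consumer surplus = 23436.125

Equating demand and supply, 537 - 4P = 121 + 12P gives 16P = 416, so P* = 26.
Substitute back: Q* = 537 - 4(26) = 433.
Demand choke price (Qd = 0): P = 537/4 = 134.25. Consumer surplus = ½ × (134.25 - 26) × 433 = 23436.125.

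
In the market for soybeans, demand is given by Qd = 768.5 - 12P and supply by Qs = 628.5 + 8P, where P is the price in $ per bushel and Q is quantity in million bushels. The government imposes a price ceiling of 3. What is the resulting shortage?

Shortage = 80

With P fixed at 3, quantity demanded is 732.5 and quantity supplied is 652.5.
Shortage = Qd - Qs = 732.5 - 652.5 = 80.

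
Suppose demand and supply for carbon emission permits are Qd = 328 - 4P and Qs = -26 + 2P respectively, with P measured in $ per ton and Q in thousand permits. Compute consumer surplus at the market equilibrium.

Consumer surplus = 1058

At equilibrium Qd = Qs, so 328 - 4P = -26 + 2P; collecting terms, 354 = 6P and P* = 59.
Plugging P* into demand: Q* = 328 - 4(59) = 92.
Demand choke price (Qd = 0): P = 328/4 = 82. Consumer surplus = ½ × (82 - 59) × 92 = 1058.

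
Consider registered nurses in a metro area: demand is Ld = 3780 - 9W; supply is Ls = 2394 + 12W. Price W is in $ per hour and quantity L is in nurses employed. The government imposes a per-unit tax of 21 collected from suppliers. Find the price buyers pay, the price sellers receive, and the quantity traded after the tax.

W_b = 78, W_s = 57, L = 3078

The tax drives a wedge W_b - W_s = 21. Substituting W_s = W_b - 21 into supply: Ls = 2142 + 12W_b.
Market clearing requires 3780 - 9W_b = 2142 + 12W_b; hence 1638 = 21W_b and W_b = 78.
Then W_s = 78 - 21 = 57 and L = 3780 - 9(78) = 3078.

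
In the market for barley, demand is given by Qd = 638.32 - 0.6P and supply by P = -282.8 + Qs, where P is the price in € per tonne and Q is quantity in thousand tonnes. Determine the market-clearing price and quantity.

In direct form, Qs = 282.8 + P.
At equilibrium Qd = Qs, so 638.32 - 0.6P = 282.8 + P; collecting terms, 355.52 = 1.6P and P* = 222.2.
From the demand curve, Q* = 638.32 - 0.6(222.2) = 505.

P* = 222.2, Q* = 505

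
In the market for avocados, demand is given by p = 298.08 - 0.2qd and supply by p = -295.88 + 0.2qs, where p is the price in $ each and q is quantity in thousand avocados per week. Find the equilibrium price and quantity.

p* = 1.1, q* = 1484.9

Rewriting in direct form: qd = 1490.4 - 5p and qs = 1479.4 + 5p.
The market clears where 1490.4 - 5p = 1479.4 + 5p. Rearranging, 10p = 11, hence p* = 1.1.
Then q* = 1490.4 - 5(1.1) = 1484.9.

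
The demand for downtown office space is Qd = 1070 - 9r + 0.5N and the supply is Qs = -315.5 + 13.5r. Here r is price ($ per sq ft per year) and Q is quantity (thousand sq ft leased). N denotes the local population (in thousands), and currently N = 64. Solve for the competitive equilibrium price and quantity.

With N = 64, demand is Qd = 1102 - 9r.
Set Qd = Qs: 1102 - 9r = -315.5 + 13.5r, so 1417.5 = 22.5r and r* = 63.
Then Q* = 1102 - 9(63) = 535.

r* = 63, Q* = 535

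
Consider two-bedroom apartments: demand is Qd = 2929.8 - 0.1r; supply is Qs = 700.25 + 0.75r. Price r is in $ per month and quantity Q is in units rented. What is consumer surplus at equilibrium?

Set Qd = Qs: 2929.8 - 0.1r = 700.25 + 0.75r, so 2229.55 = 0.85r and r* = 2623.
From the demand curve, Q* = 2929.8 - 0.1(2623) = 2667.5.
Demand choke price (Qd = 0): r = 2929.8/0.1 = 29298. Consumer surplus = ½ × (29298 - 2623) × 2667.5 = 35577781.25.

Consumer surplus = 35577781.25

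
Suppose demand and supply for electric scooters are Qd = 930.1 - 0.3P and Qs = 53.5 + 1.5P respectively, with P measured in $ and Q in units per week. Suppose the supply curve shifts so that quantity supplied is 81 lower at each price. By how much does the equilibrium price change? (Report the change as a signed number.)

ΔP = 45

Set Qd = Qs: 930.1 - 0.3P = 53.5 + 1.5P, so 876.6 = 1.8P and P* = 487.
Plugging P* into demand: Q* = 930.1 - 0.3(487) = 784.
After the shift, supply is Qs = -27.5 + 1.5P.
New equilibrium: 957.6 = 1.8P, so P = 532 and Q = 770.5.
ΔP = 532 - 487 = 45.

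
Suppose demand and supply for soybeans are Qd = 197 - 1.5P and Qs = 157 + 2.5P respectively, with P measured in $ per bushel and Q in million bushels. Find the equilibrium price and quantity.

At equilibrium Qd = Qs, so 197 - 1.5P = 157 + 2.5P; collecting terms, 40 = 4P and P* = 10.
From the demand curve, Q* = 197 - 1.5(10) = 182.

P* = 10, Q* = 182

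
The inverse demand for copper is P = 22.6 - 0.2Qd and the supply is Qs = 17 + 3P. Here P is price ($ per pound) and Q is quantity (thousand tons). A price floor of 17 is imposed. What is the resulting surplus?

Surplus = 40

In direct form, Qd = 113 - 5P.
Evaluating both curves at the floor price 17 gives Qd = 28, Qs = 68.
Surplus = Qs - Qd = 68 - 28 = 40.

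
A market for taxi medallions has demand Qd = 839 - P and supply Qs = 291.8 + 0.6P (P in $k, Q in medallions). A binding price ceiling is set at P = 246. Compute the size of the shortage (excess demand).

At P = 246: Qd = 593 and Qs = 439.4.
Shortage = Qd - Qs = 593 - 439.4 = 153.6.

Shortage = 153.6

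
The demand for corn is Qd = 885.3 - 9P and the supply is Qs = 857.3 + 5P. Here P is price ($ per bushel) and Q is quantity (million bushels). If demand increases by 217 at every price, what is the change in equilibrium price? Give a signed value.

ΔP = 15.5

Equating demand and supply, 885.3 - 9P = 857.3 + 5P gives 14P = 28, so P* = 2.
Then Q* = 885.3 - 9(2) = 867.3.
After the shift, demand is Qd = 1102.3 - 9P.
Re-solving, 14P = 245 gives P = 17.5 and Q = 944.8.
ΔP = 17.5 - 2 = 15.5.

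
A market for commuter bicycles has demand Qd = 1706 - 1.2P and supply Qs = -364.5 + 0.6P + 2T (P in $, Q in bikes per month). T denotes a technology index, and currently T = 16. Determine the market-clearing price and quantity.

P* = 1132.5, Q* = 347

With T = 16, supply is Qs = -332.5 + 0.6P.
Equating demand and supply, 1706 - 1.2P = -332.5 + 0.6P gives 1.8P = 2038.5, so P* = 1132.5.
Substitute back: Q* = 1706 - 1.2(1132.5) = 347.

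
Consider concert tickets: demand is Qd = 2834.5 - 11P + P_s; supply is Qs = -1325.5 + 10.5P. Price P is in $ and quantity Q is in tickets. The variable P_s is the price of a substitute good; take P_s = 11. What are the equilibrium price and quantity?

With P_s = 11, demand is Qd = 2845.5 - 11P.
The market clears where 2845.5 - 11P = -1325.5 + 10.5P. Rearranging, 21.5P = 4171, hence P* = 194.
Then Q* = 2845.5 - 11(194) = 711.5.

P* = 194, Q* = 711.5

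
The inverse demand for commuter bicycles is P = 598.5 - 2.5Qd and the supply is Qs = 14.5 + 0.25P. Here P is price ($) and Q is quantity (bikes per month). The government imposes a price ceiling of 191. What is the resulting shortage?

Shortage = 100.75

Inverting to quantity form: Qd = 239.4 - 0.4P.
With P fixed at 191, quantity demanded is 163 and quantity supplied is 62.25.
Shortage = Qd - Qs = 163 - 62.25 = 100.75.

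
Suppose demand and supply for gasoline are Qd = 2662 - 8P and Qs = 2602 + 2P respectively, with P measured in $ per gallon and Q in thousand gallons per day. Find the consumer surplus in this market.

At equilibrium Qd = Qs, so 2662 - 8P = 2602 + 2P; collecting terms, 60 = 10P and P* = 6.
Plugging P* into demand: Q* = 2662 - 8(6) = 2614.
Demand choke price (Qd = 0): P = 2662/8 = 332.75. Consumer surplus = ½ × (332.75 - 6) × 2614 = 427062.25.

Consumer surplus = 427062.25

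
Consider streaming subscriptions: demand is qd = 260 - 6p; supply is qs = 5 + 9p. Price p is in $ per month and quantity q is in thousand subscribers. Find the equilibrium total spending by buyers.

At equilibrium qd = qs, so 260 - 6p = 5 + 9p; collecting terms, 255 = 15p and p* = 17.
Then q* = 260 - 6(17) = 158.
Total spending by buyers = p* × q* = 17 × 158 = 2686.

Total spending by buyers = 2686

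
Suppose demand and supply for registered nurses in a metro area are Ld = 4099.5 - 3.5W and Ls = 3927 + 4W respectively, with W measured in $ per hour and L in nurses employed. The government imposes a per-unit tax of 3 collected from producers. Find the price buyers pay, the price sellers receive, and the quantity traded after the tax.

W_b = 24.6, W_s = 21.6, L = 4013.4

With a tax of 3 on producers, they supply based on the net price W_s = W_b - 3, so Ls = 3915 + 4W_b.
Set Ld = Ls: 4099.5 - 3.5W_b = 3915 + 4W_b, so 184.5 = 7.5W_b and W_b = 24.6.
Then W_s = 24.6 - 3 = 21.6 and L = 4099.5 - 3.5(24.6) = 4013.4.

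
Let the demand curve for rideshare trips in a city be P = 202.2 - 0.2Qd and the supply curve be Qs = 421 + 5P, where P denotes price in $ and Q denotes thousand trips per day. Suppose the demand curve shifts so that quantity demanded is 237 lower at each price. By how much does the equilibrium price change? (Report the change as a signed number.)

Rewriting in direct form: Qd = 1011 - 5P.
Equating demand and supply, 1011 - 5P = 421 + 5P gives 10P = 590, so P* = 59.
Then Q* = 1011 - 5(59) = 716.
After the shift, demand is Qd = 774 - 5P.
New equilibrium: 353 = 10P, so P = 35.3 and Q = 597.5.
ΔP = 35.3 - 59 = -23.7.

ΔP = -23.7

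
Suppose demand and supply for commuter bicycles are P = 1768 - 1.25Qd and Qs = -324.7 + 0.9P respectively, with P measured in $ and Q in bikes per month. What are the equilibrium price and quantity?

P* = 1023, Q* = 596

Rewriting in direct form: Qd = 1414.4 - 0.8P.
At equilibrium Qd = Qs, so 1414.4 - 0.8P = -324.7 + 0.9P; collecting terms, 1739.1 = 1.7P and P* = 1023.
Plugging P* into demand: Q* = 1414.4 - 0.8(1023) = 596.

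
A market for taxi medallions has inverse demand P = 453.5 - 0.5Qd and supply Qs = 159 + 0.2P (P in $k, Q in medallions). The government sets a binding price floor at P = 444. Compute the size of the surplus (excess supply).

Surplus = 228.8

Rewriting in direct form: Qd = 907 - 2P.
At P = 444: Qd = 19 and Qs = 247.8.
Surplus = Qs - Qd = 247.8 - 19 = 228.8.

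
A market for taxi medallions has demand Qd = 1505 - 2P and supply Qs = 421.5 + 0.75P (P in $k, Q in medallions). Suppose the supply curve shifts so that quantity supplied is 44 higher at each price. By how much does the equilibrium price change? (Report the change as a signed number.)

ΔP = -16

At equilibrium Qd = Qs, so 1505 - 2P = 421.5 + 0.75P; collecting terms, 1083.5 = 2.75P and P* = 394.
Then Q* = 1505 - 2(394) = 717.
After the shift, supply is Qs = 465.5 + 0.75P.
The new intersection has 1039.5 = 2.75P, i.e. P = 378, Q = 749.
ΔP = 378 - 394 = -16.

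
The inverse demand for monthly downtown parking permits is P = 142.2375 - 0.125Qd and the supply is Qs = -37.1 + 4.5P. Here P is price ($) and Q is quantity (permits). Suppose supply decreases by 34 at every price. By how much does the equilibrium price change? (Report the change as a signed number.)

Solving each curve for Q: Qd = 1137.9 - 8P.
Equating demand and supply, 1137.9 - 8P = -37.1 + 4.5P gives 12.5P = 1175, so P* = 94.
Plugging P* into demand: Q* = 1137.9 - 8(94) = 385.9.
After the shift, supply is Qs = -71.1 + 4.5P.
The new intersection has 1209 = 12.5P, i.e. P = 96.72, Q = 364.14.
ΔP = 96.72 - 94 = 2.72.

ΔP = 2.72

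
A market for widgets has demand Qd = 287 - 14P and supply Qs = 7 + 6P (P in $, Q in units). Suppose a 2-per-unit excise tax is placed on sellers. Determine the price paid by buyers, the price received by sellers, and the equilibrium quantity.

The tax drives a wedge P_b - P_s = 2. Substituting P_s = P_b - 2 into supply: Qs = -5 + 6P_b.
Equate demand and the shifted supply: 287 - 14P_b = -5 + 6P_b, giving 20P_b = 292, so P_b = 14.6.
Then P_s = 14.6 - 2 = 12.6 and Q = 287 - 14(14.6) = 82.6.

P_b = 14.6, P_s = 12.6, Q = 82.6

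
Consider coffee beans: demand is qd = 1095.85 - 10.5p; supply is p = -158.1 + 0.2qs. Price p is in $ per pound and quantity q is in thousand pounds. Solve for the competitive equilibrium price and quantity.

p* = 19.7, q* = 889

Solving each curve for q: qs = 790.5 + 5p.
Equating demand and supply, 1095.85 - 10.5p = 790.5 + 5p gives 15.5p = 305.35, so p* = 19.7.
Plugging p* into demand: q* = 1095.85 - 10.5(19.7) = 889.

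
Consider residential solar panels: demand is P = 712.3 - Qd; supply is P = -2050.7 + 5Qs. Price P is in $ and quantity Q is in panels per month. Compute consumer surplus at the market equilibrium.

Consumer surplus = 106030.125

Rewriting in direct form: Qd = 712.3 - P and Qs = 410.14 + 0.2P.
Equating demand and supply, 712.3 - P = 410.14 + 0.2P gives 1.2P = 302.16, so P* = 251.8.
Plugging P* into demand: Q* = 712.3 - 251.8 = 460.5.
Demand choke price (Qd = 0): P = 712.3. Consumer surplus = ½ × (712.3 - 251.8) × 460.5 = 106030.125.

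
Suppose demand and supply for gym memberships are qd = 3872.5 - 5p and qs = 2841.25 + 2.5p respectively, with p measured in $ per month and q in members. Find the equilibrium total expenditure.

Total expenditure = 437937.5

Set qd = qs: 3872.5 - 5p = 2841.25 + 2.5p, so 1031.25 = 7.5p and p* = 137.5.
Then q* = 3872.5 - 5(137.5) = 3185.
Total expenditure = p* × q* = 137.5 × 3185 = 437937.5.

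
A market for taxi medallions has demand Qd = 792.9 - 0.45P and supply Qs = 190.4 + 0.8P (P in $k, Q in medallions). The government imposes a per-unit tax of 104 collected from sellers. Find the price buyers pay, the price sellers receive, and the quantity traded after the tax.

The tax drives a wedge P_b - P_s = 104. Substituting P_s = P_b - 104 into supply: Qs = 107.2 + 0.8P_b.
Equate demand and the shifted supply: 792.9 - 0.45P_b = 107.2 + 0.8P_b, giving 1.25P_b = 685.7, so P_b = 548.56.
So P_s = 444.56 and the quantity traded is Q = 792.9 - 0.45(548.56) = 546.048.

P_b = 548.56, P_s = 444.56, Q = 546.048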